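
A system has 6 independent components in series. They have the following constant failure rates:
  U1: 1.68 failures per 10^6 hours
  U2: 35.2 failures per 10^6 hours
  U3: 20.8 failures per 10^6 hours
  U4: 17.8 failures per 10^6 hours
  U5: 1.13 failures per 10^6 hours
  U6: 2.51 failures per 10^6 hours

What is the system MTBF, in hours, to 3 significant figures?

12600

Series of exponential components: λ_sys = Σ λ_i
λ_sys = 0.00000168 + 0.0000352 + 0.0000208 + 0.0000178 + 0.00000113 + 0.00000251 = 7.9120e-05 /h
MTBF = 1 / λ_sys = 12600 h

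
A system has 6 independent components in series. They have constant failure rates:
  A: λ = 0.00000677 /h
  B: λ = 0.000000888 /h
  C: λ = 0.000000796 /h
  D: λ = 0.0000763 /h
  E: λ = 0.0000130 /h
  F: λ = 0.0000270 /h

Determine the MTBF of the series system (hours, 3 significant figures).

Series of exponential components: λ_sys = Σ λ_i
λ_sys = 0.00000677 + 0.000000888 + 0.000000796 + 0.0000763 + 0.0000130 + 0.0000270 = 1.2475e-04 /h
MTBF = 1 / λ_sys = 8020 h

8020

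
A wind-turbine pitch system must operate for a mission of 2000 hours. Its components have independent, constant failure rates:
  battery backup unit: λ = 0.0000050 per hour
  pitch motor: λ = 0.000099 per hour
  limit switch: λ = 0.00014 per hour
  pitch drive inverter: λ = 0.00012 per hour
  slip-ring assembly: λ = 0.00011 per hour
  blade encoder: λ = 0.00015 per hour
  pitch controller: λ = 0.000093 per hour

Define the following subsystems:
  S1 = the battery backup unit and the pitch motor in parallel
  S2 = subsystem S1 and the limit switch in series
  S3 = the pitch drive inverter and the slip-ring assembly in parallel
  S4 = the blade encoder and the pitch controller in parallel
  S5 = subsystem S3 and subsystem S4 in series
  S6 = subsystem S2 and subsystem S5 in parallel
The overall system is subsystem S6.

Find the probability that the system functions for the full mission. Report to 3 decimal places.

0.979

R(battery backup unit) = exp(−0.0000050 × 2000) = 0.99005
R(pitch motor) = exp(−0.000099 × 2000) = 0.82037
R(limit switch) = exp(−0.00014 × 2000) = 0.75578
R(pitch drive inverter) = exp(−0.00012 × 2000) = 0.78663
R(slip-ring assembly) = exp(−0.00011 × 2000) = 0.80252
R(blade encoder) = exp(−0.00015 × 2000) = 0.74082
R(pitch controller) = exp(−0.000093 × 2000) = 0.83027
Parallel (battery backup unit and pitch motor): 1 − (1 − 0.99005)(1 − 0.82037) = 0.99821
Series ([0.99821] and limit switch): 0.99821 × 0.75578 = 0.75443
Parallel (pitch drive inverter and slip-ring assembly): 1 − (1 − 0.78663)(1 − 0.80252) = 0.95786
Parallel (blade encoder and pitch controller): 1 − (1 − 0.74082)(1 − 0.83027) = 0.95601
Series ([0.95786] and [0.95601]): 0.95786 × 0.95601 = 0.91572
Parallel ([0.75443] and [0.91572]): 1 − (1 − 0.75443)(1 − 0.91572) = 0.979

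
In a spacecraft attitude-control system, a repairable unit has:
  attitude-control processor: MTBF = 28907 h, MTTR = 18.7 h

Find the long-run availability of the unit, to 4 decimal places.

A(attitude-control processor) = MTBF/(MTBF+MTTR) = 28907/(28907+18.7) = 0.9994

0.9994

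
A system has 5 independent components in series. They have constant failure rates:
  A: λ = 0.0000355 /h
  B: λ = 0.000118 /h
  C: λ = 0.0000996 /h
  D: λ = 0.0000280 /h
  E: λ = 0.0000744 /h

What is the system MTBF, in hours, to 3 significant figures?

Series of exponential components: λ_sys = Σ λ_i
λ_sys = 0.0000355 + 0.000118 + 0.0000996 + 0.0000280 + 0.0000744 = 3.5550e-04 /h
MTBF = 1 / λ_sys = 2810 h

2810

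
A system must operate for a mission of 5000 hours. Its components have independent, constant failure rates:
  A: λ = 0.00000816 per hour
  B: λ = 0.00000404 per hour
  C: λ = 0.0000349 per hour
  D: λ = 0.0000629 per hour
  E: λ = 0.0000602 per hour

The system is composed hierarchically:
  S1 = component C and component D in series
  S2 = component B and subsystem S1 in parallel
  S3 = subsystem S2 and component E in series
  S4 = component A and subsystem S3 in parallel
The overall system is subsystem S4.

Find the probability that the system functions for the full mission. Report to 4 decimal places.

0.9894

R(A) = exp(−0.00000816 × 5000) = 0.960021
R(B) = exp(−0.00000404 × 5000) = 0.980003
R(C) = exp(−0.0000349 × 5000) = 0.839877
R(D) = exp(−0.0000629 × 5000) = 0.730154
R(E) = exp(−0.0000602 × 5000) = 0.740078
Series (C and D): 0.839877 × 0.730154 = 0.613240
Parallel (B and [0.613240]): 1 − (1 − 0.980003)(1 − 0.613240) = 0.992266
Series ([0.992266] and E): 0.992266 × 0.740078 = 0.734354
Parallel (A and [0.734354]): 1 − (1 − 0.960021)(1 − 0.734354) = 0.9894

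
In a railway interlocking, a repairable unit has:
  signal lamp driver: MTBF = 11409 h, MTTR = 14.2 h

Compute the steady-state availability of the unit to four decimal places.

0.9988

A(signal lamp driver) = MTBF/(MTBF+MTTR) = 11409/(11409+14.2) = 0.9988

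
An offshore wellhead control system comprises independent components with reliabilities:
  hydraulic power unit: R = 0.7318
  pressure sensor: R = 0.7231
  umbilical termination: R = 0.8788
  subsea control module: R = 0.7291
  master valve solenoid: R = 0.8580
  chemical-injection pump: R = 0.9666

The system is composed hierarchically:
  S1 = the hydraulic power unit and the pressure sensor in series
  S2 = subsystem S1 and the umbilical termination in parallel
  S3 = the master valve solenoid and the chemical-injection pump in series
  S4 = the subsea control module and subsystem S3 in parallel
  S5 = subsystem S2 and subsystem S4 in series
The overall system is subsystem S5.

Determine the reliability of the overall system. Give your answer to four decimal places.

0.8993

Series (hydraulic power unit and pressure sensor): 0.731800 × 0.723100 = 0.529165
Parallel ([0.529165] and umbilical termination): 1 − (1 − 0.529165)(1 − 0.878800) = 0.942935
Series (master valve solenoid and chemical-injection pump): 0.858000 × 0.966600 = 0.829343
Parallel (subsea control module and [0.829343]): 1 − (1 − 0.729100)(1 − 0.829343) = 0.953769
Series ([0.942935] and [0.953769]): 0.942935 × 0.953769 = 0.8993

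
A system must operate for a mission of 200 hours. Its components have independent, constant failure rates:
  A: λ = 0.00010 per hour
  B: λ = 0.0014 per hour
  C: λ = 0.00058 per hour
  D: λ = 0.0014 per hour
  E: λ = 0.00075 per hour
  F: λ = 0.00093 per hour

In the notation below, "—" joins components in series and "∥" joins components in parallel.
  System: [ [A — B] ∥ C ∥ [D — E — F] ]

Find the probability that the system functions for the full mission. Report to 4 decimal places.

R(A) = exp(−0.00010 × 200) = 0.980199
R(B) = exp(−0.0014 × 200) = 0.755784
R(C) = exp(−0.00058 × 200) = 0.890475
R(D) = exp(−0.0014 × 200) = 0.755784
R(E) = exp(−0.00075 × 200) = 0.860708
R(F) = exp(−0.00093 × 200) = 0.830274
Series (A and B): 0.980199 × 0.755784 = 0.740819
Series (D, E, and F): 0.755784 × 0.860708 × 0.830274 = 0.540101
Parallel ([0.740819], C, and [0.540101]): 1 − (1 − 0.740819)(1 − 0.890475)(1 − 0.540101) = 0.9869

0.9869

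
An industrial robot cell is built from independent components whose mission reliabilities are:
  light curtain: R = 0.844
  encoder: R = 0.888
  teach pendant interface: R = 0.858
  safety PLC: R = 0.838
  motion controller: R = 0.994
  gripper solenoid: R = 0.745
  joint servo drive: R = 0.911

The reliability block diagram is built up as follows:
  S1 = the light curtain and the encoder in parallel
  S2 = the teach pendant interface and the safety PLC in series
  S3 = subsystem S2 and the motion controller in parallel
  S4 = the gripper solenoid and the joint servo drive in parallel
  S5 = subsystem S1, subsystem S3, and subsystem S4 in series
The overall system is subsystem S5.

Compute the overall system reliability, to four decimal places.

Parallel (light curtain and encoder): 1 − (1 − 0.844000)(1 − 0.888000) = 0.982528
Series (teach pendant interface and safety PLC): 0.858000 × 0.838000 = 0.719004
Parallel ([0.719004] and motion controller): 1 − (1 − 0.719004)(1 − 0.994000) = 0.998314
Parallel (gripper solenoid and joint servo drive): 1 − (1 − 0.745000)(1 − 0.911000) = 0.977305
Series ([0.982528], [0.998314], and [0.977305]): 0.982528 × 0.998314 × 0.977305 = 0.9586

0.9586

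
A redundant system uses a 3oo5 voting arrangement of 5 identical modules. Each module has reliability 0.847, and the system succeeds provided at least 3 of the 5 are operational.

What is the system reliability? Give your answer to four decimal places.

R = Σ_{i=3}^{5} C(5,i) p^i (1−p)^{5−i} with p = 0.847
C(5,3)·0.847^3·0.153^2 = 0.142244
C(5,4)·0.847^4·0.153^1 = 0.393727
C(5,5)·0.847^5·0.153^0 = 0.435930
Sum = 0.9719

0.9719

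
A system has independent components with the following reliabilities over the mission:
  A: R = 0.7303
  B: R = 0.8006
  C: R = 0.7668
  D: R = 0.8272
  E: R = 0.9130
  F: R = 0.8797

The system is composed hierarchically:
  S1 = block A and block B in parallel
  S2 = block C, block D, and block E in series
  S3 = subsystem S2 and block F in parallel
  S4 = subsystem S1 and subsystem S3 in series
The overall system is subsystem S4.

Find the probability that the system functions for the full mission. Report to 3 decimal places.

0.898

Parallel (A and B): 1 − (1 − 0.73030)(1 − 0.80060) = 0.94622
Series (C, D, and E): 0.76680 × 0.82720 × 0.91300 = 0.57911
Parallel ([0.57911] and F): 1 − (1 − 0.57911)(1 − 0.87970) = 0.94937
Series ([0.94622] and [0.94937]): 0.94622 × 0.94937 = 0.898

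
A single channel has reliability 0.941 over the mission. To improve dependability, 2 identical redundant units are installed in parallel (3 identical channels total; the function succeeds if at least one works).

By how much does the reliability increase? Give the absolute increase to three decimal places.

0.059

R_before = 0.941
R_after = 1 − (1 − 0.941)^3 = 1.000
ΔR = 1.000 − 0.941 = 0.059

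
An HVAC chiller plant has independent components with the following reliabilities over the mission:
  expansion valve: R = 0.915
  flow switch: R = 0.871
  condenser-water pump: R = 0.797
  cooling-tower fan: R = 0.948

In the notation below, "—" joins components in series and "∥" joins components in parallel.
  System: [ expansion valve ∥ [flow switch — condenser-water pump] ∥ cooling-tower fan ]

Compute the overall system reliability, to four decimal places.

0.9986

Series (flow switch and condenser-water pump): 0.871000 × 0.797000 = 0.694187
Parallel (expansion valve, [0.694187], and cooling-tower fan): 1 − (1 − 0.915000)(1 − 0.694187)(1 − 0.948000) = 0.9986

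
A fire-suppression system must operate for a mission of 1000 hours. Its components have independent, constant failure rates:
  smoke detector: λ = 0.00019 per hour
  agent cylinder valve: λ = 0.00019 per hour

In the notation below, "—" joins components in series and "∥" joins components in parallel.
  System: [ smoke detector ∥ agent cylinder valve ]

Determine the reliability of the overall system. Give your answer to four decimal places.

0.9701

R(smoke detector) = exp(−0.00019 × 1000) = 0.826959
R(agent cylinder valve) = exp(−0.00019 × 1000) = 0.826959
Parallel (smoke detector and agent cylinder valve): 1 − (1 − 0.826959)(1 − 0.826959) = 0.9701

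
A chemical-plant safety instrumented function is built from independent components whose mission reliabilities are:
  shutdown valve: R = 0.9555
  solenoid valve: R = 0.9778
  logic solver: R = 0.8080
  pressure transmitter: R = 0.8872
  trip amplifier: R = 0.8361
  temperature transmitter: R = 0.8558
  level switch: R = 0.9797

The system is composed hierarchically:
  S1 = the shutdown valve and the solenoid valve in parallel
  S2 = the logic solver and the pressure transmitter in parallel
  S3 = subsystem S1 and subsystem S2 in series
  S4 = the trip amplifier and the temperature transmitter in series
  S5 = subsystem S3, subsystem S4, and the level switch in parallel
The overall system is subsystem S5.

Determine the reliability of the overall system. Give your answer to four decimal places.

Parallel (shutdown valve and solenoid valve): 1 − (1 − 0.955500)(1 − 0.977800) = 0.999012
Parallel (logic solver and pressure transmitter): 1 − (1 − 0.808000)(1 − 0.887200) = 0.978342
Series ([0.999012] and [0.978342]): 0.999012 × 0.978342 = 0.977375
Series (trip amplifier and temperature transmitter): 0.836100 × 0.855800 = 0.715534
Parallel ([0.977375], [0.715534], and level switch): 1 − (1 − 0.977375)(1 − 0.715534)(1 − 0.979700) = 0.9999

0.9999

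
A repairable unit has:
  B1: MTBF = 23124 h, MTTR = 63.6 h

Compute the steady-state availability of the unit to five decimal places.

0.99726

A(B1) = MTBF/(MTBF+MTTR) = 23124/(23124+63.6) = 0.99726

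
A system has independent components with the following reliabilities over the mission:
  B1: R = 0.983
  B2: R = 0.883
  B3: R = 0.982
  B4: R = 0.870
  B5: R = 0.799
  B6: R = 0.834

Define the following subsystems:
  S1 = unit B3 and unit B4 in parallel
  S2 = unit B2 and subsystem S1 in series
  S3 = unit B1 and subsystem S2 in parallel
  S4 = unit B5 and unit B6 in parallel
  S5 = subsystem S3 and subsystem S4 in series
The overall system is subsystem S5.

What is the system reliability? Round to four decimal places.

0.9647

Parallel (B3 and B4): 1 − (1 − 0.982000)(1 − 0.870000) = 0.997660
Series (B2 and [0.997660]): 0.883000 × 0.997660 = 0.880934
Parallel (B1 and [0.880934]): 1 − (1 − 0.983000)(1 − 0.880934) = 0.997976
Parallel (B5 and B6): 1 − (1 − 0.799000)(1 − 0.834000) = 0.966634
Series ([0.997976] and [0.966634]): 0.997976 × 0.966634 = 0.9647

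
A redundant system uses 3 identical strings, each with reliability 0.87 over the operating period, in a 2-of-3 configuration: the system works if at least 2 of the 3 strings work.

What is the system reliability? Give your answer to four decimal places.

R = Σ_{i=2}^{3} C(3,i) p^i (1−p)^{3−i} with p = 0.87
C(3,2)·0.87^2·0.13^1 = 0.295191
C(3,3)·0.87^3·0.13^0 = 0.658503
Sum = 0.9537

0.9537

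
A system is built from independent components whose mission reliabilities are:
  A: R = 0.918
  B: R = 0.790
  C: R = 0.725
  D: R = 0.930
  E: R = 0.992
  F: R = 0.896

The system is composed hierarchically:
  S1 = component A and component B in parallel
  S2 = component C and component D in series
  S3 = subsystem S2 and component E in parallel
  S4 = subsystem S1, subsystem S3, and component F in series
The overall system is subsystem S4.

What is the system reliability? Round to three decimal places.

Parallel (A and B): 1 − (1 − 0.91800)(1 − 0.79000) = 0.98278
Series (C and D): 0.72500 × 0.93000 = 0.67425
Parallel ([0.67425] and E): 1 − (1 − 0.67425)(1 − 0.99200) = 0.99739
Series ([0.98278], [0.99739], and F): 0.98278 × 0.99739 × 0.89600 = 0.878

0.878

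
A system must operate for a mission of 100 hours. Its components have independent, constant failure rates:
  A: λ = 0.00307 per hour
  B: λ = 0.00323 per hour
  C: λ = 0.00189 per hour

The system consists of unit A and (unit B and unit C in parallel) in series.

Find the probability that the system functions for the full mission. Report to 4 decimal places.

R(A) = exp(−0.00307 × 100) = 0.735651
R(B) = exp(−0.00323 × 100) = 0.723974
R(C) = exp(−0.00189 × 100) = 0.827787
Parallel (B and C): 1 − (1 − 0.723974)(1 − 0.827787) = 0.952465
Series (A and [0.952465]): 0.735651 × 0.952465 = 0.7007

0.7007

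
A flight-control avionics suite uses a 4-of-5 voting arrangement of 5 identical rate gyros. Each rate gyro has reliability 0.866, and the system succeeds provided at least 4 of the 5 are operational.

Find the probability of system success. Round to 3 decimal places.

R = Σ_{i=4}^{5} C(5,i) p^i (1−p)^{5−i} with p = 0.866
C(5,4)·0.866^4·0.134^1 = 0.37683
C(5,5)·0.866^5·0.134^0 = 0.48707
Sum = 0.864

0.864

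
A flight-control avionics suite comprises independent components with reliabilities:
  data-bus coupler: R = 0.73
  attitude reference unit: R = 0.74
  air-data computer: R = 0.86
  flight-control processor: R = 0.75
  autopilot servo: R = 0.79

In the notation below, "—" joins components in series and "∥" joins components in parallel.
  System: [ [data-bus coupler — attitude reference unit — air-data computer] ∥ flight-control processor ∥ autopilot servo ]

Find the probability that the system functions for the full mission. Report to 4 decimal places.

0.9719

Series (data-bus coupler, attitude reference unit, and air-data computer): 0.730000 × 0.740000 × 0.860000 = 0.464572
Parallel ([0.464572], flight-control processor, and autopilot servo): 1 − (1 − 0.464572)(1 − 0.750000)(1 − 0.790000) = 0.9719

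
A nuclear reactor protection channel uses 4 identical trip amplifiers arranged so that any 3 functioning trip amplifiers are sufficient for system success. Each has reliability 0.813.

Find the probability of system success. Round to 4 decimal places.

0.8388

R = Σ_{i=3}^{4} C(4,i) p^i (1−p)^{4−i} with p = 0.813
C(4,3)·0.813^3·0.187^1 = 0.401951
C(4,4)·0.813^4·0.187^0 = 0.436880
Sum = 0.8388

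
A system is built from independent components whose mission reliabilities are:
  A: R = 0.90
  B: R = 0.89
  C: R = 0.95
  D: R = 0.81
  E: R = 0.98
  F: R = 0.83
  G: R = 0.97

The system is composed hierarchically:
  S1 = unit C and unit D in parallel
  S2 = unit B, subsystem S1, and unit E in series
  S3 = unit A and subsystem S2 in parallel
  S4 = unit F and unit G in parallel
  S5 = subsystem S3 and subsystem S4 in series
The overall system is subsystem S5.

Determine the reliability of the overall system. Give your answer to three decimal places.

Parallel (C and D): 1 − (1 − 0.95000)(1 − 0.81000) = 0.99050
Series (B, [0.99050], and E): 0.89000 × 0.99050 × 0.98000 = 0.86391
Parallel (A and [0.86391]): 1 − (1 − 0.90000)(1 − 0.86391) = 0.98639
Parallel (F and G): 1 − (1 − 0.83000)(1 − 0.97000) = 0.99490
Series ([0.98639] and [0.99490]): 0.98639 × 0.99490 = 0.981

0.981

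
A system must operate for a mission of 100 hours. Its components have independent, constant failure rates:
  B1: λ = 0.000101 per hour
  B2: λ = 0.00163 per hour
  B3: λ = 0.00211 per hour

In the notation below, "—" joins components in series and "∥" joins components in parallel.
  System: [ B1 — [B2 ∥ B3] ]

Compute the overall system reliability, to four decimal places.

R(B1) = exp(−0.000101 × 100) = 0.989951
R(B2) = exp(−0.00163 × 100) = 0.849591
R(B3) = exp(−0.00211 × 100) = 0.809774
Parallel (B2 and B3): 1 − (1 − 0.849591)(1 − 0.809774) = 0.971388
Series (B1 and [0.971388]): 0.989951 × 0.971388 = 0.9616

0.9616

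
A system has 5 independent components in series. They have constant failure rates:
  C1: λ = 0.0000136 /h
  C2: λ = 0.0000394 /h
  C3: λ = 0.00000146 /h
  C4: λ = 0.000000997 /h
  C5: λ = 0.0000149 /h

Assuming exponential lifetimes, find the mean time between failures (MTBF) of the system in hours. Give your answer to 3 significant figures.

Series of exponential components: λ_sys = Σ λ_i
λ_sys = 0.0000136 + 0.0000394 + 0.00000146 + 0.000000997 + 0.0000149 = 7.0357e-05 /h
MTBF = 1 / λ_sys = 14200 h

14200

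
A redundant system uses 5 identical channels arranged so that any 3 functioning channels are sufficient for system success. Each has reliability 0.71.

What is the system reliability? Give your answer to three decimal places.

0.850

R = Σ_{i=3}^{5} C(5,i) p^i (1−p)^{5−i} with p = 0.71
C(5,3)·0.71^3·0.29^2 = 0.30100
C(5,4)·0.71^4·0.29^1 = 0.36847
C(5,5)·0.71^5·0.29^0 = 0.18042
Sum = 0.850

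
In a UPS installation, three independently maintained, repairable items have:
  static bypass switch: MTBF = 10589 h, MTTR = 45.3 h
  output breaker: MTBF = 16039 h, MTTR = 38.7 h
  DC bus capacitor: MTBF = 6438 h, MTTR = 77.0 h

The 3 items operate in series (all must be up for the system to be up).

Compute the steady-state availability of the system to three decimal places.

A(static bypass switch) = MTBF/(MTBF+MTTR) = 10589/(10589+45.3) = 0.995740
A(output breaker) = MTBF/(MTBF+MTTR) = 16039/(16039+38.7) = 0.997593
A(DC bus capacitor) = MTBF/(MTBF+MTTR) = 6438/(6438+77.0) = 0.988181
Series availability: 0.995740 × 0.997593 × 0.988181 = 0.982

0.982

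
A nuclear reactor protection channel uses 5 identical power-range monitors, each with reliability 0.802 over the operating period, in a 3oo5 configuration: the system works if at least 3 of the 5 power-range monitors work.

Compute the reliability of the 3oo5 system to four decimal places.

R = Σ_{i=3}^{5} C(5,i) p^i (1−p)^{5−i} with p = 0.802
C(5,3)·0.802^3·0.198^2 = 0.202234
C(5,4)·0.802^4·0.198^1 = 0.409574
C(5,5)·0.802^5·0.198^0 = 0.331797
Sum = 0.9436

0.9436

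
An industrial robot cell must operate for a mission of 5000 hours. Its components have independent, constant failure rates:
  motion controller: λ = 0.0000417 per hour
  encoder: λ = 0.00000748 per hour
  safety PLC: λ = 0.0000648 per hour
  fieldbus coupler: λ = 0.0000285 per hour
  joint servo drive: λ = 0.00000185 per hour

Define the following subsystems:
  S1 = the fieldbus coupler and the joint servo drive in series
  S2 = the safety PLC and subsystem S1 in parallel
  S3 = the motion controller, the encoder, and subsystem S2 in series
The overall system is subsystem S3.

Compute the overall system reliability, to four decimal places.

R(motion controller) = exp(−0.0000417 × 5000) = 0.811801
R(encoder) = exp(−0.00000748 × 5000) = 0.963291
R(safety PLC) = exp(−0.0000648 × 5000) = 0.723250
R(fieldbus coupler) = exp(−0.0000285 × 5000) = 0.867188
R(joint servo drive) = exp(−0.00000185 × 5000) = 0.990793
Series (fieldbus coupler and joint servo drive): 0.867188 × 0.990793 = 0.859204
Parallel (safety PLC and [0.859204]): 1 − (1 − 0.723250)(1 − 0.859204) = 0.961035
Series (motion controller, encoder, and [0.961035]): 0.811801 × 0.963291 × 0.961035 = 0.7515

0.7515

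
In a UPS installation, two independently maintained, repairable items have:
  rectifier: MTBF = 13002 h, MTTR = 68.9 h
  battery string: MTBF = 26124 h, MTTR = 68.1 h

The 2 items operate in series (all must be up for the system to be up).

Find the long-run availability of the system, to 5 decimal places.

0.99214

A(rectifier) = MTBF/(MTBF+MTTR) = 13002/(13002+68.9) = 0.994729
A(battery string) = MTBF/(MTBF+MTTR) = 26124/(26124+68.1) = 0.997400
Series availability: 0.994729 × 0.997400 = 0.99214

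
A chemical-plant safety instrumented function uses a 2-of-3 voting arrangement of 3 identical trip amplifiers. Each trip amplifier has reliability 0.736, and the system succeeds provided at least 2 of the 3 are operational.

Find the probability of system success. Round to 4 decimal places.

0.8277

R = Σ_{i=2}^{3} C(3,i) p^i (1−p)^{3−i} with p = 0.736
C(3,2)·0.736^2·0.264^1 = 0.429023
C(3,3)·0.736^3·0.264^0 = 0.398688
Sum = 0.8277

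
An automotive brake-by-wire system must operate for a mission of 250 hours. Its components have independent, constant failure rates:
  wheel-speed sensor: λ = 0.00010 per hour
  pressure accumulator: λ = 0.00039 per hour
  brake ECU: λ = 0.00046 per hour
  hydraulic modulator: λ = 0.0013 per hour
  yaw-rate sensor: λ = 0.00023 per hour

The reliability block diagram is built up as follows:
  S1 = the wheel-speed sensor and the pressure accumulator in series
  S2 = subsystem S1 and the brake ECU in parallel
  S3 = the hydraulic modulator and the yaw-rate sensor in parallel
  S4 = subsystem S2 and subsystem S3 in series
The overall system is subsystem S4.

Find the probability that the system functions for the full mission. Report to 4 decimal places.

0.9722

R(wheel-speed sensor) = exp(−0.00010 × 250) = 0.975310
R(pressure accumulator) = exp(−0.00039 × 250) = 0.907102
R(brake ECU) = exp(−0.00046 × 250) = 0.891366
R(hydraulic modulator) = exp(−0.0013 × 250) = 0.722527
R(yaw-rate sensor) = exp(−0.00023 × 250) = 0.944122
Series (wheel-speed sensor and pressure accumulator): 0.975310 × 0.907102 = 0.884706
Parallel ([0.884706] and brake ECU): 1 − (1 − 0.884706)(1 − 0.891366) = 0.987475
Parallel (hydraulic modulator and yaw-rate sensor): 1 − (1 − 0.722527)(1 − 0.944122) = 0.984495
Series ([0.987475] and [0.984495]): 0.987475 × 0.984495 = 0.9722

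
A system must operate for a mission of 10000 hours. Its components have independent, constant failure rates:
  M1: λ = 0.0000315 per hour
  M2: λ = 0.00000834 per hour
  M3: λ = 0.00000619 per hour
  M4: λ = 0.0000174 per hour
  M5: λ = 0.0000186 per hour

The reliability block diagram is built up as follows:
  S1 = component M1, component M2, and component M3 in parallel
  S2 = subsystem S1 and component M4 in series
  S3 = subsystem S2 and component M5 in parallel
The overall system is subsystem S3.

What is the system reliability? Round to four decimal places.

0.9727

R(M1) = exp(−0.0000315 × 10000) = 0.729789
R(M2) = exp(−0.00000834 × 10000) = 0.919983
R(M3) = exp(−0.00000619 × 10000) = 0.939977
R(M4) = exp(−0.0000174 × 10000) = 0.840297
R(M5) = exp(−0.0000186 × 10000) = 0.830274
Parallel (M1, M2, and M3): 1 − (1 − 0.729789)(1 − 0.919983)(1 − 0.939977) = 0.998702
Series ([0.998702] and M4): 0.998702 × 0.840297 = 0.839206
Parallel ([0.839206] and M5): 1 − (1 − 0.839206)(1 − 0.830274) = 0.9727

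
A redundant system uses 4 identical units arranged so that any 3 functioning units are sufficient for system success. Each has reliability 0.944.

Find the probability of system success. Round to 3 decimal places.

0.983

R = Σ_{i=3}^{4} C(4,i) p^i (1−p)^{4−i} with p = 0.944
C(4,3)·0.944^3·0.056^1 = 0.18844
C(4,4)·0.944^4·0.056^0 = 0.79412
Sum = 0.983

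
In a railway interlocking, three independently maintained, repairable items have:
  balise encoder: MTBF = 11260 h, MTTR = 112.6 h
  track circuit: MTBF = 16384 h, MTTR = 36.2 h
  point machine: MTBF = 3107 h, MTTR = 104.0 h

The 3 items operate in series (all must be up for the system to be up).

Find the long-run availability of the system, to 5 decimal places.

A(balise encoder) = MTBF/(MTBF+MTTR) = 11260/(11260+112.6) = 0.990099
A(track circuit) = MTBF/(MTBF+MTTR) = 16384/(16384+36.2) = 0.997795
A(point machine) = MTBF/(MTBF+MTTR) = 3107/(3107+104.0) = 0.967611
Series availability: 0.990099 × 0.997795 × 0.967611 = 0.95592

0.95592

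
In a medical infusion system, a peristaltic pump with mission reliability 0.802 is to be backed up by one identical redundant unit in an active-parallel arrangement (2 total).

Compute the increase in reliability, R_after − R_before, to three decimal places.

R_before = 0.802
R_after = 1 − (1 − 0.802)^2 = 0.961
ΔR = 0.961 − 0.802 = 0.159

0.159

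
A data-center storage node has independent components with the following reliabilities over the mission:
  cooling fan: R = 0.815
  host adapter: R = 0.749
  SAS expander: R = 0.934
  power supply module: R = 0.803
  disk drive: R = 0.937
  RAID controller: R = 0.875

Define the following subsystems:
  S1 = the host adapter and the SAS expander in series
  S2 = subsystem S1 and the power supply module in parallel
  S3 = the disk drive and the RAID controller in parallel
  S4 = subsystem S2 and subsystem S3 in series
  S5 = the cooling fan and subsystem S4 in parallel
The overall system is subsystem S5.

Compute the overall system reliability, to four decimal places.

Series (host adapter and SAS expander): 0.749000 × 0.934000 = 0.699566
Parallel ([0.699566] and power supply module): 1 − (1 − 0.699566)(1 − 0.803000) = 0.940815
Parallel (disk drive and RAID controller): 1 − (1 − 0.937000)(1 − 0.875000) = 0.992125
Series ([0.940815] and [0.992125]): 0.940815 × 0.992125 = 0.933406
Parallel (cooling fan and [0.933406]): 1 − (1 − 0.815000)(1 − 0.933406) = 0.9877

0.9877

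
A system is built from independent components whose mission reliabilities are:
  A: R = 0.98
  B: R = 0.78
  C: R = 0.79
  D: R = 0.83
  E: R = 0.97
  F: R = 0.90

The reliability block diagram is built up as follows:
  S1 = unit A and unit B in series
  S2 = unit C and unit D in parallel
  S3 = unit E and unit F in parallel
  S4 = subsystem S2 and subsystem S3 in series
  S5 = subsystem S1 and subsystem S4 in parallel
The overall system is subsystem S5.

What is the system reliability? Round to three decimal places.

Series (A and B): 0.98000 × 0.78000 = 0.76440
Parallel (C and D): 1 − (1 − 0.79000)(1 − 0.83000) = 0.96430
Parallel (E and F): 1 − (1 − 0.97000)(1 − 0.90000) = 0.99700
Series ([0.96430] and [0.99700]): 0.96430 × 0.99700 = 0.96141
Parallel ([0.76440] and [0.96141]): 1 − (1 − 0.76440)(1 − 0.96141) = 0.991

0.991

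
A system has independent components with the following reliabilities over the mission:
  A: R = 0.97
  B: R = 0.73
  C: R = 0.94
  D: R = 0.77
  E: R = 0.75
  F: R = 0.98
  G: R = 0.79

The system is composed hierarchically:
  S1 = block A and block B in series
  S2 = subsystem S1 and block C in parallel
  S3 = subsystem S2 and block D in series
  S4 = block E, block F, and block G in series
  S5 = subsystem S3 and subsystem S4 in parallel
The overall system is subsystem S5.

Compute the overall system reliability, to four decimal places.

Series (A and B): 0.970000 × 0.730000 = 0.708100
Parallel ([0.708100] and C): 1 − (1 − 0.708100)(1 − 0.940000) = 0.982486
Series ([0.982486] and D): 0.982486 × 0.770000 = 0.756514
Series (E, F, and G): 0.750000 × 0.980000 × 0.790000 = 0.580650
Parallel ([0.756514] and [0.580650]): 1 − (1 − 0.756514)(1 − 0.580650) = 0.8979

0.8979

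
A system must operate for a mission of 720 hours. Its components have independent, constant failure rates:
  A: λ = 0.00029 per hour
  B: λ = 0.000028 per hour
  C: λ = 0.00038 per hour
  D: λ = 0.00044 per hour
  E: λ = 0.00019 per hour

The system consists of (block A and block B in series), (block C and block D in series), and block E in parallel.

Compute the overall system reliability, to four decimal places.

0.9883

R(A) = exp(−0.00029 × 720) = 0.811558
R(B) = exp(−0.000028 × 720) = 0.980042
R(C) = exp(−0.00038 × 720) = 0.760636
R(D) = exp(−0.00044 × 720) = 0.728476
R(E) = exp(−0.00019 × 720) = 0.872145
Series (A and B): 0.811558 × 0.980042 = 0.795361
Series (C and D): 0.760636 × 0.728476 = 0.554105
Parallel ([0.795361], [0.554105], and E): 1 − (1 − 0.795361)(1 − 0.554105)(1 − 0.872145) = 0.9883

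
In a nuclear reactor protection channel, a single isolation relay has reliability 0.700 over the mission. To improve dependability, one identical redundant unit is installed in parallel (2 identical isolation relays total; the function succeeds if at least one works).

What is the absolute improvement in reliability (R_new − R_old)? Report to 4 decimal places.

R_before = 0.700
R_after = 1 − (1 − 0.700)^2 = 0.9100
ΔR = 0.9100 − 0.700 = 0.2100

0.2100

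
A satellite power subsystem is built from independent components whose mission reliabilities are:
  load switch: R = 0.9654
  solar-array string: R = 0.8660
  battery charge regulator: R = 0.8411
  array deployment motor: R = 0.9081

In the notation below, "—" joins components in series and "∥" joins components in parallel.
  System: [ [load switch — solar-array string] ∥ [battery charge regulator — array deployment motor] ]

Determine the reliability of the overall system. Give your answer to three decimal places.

Series (load switch and solar-array string): 0.96540 × 0.86600 = 0.83604
Series (battery charge regulator and array deployment motor): 0.84110 × 0.90810 = 0.76380
Parallel ([0.83604] and [0.76380]): 1 − (1 − 0.83604)(1 − 0.76380) = 0.961

0.961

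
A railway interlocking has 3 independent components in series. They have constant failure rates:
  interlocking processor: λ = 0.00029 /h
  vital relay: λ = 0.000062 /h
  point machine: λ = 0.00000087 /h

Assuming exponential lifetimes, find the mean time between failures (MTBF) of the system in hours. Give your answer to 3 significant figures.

2830

Series of exponential components: λ_sys = Σ λ_i
λ_sys = 0.00029 + 0.000062 + 0.00000087 = 3.5287e-04 /h
MTBF = 1 / λ_sys = 2830 h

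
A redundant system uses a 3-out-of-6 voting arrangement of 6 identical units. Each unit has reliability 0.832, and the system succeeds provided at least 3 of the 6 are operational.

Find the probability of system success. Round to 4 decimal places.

R = Σ_{i=3}^{6} C(6,i) p^i (1−p)^{6−i} with p = 0.832
C(6,3)·0.832^3·0.168^3 = 0.054617
C(6,4)·0.832^4·0.168^2 = 0.202863
C(6,5)·0.832^5·0.168^1 = 0.401862
C(6,6)·0.832^6·0.168^0 = 0.331696
Sum = 0.9910

0.9910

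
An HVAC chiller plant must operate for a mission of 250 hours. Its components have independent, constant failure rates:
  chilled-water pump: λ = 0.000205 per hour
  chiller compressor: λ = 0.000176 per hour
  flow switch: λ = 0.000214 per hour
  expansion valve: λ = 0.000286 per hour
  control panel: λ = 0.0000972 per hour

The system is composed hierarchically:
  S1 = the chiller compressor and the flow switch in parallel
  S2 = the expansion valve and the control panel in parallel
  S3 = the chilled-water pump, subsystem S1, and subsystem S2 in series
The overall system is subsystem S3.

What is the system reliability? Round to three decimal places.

0.946

R(chilled-water pump) = exp(−0.000205 × 250) = 0.95004
R(chiller compressor) = exp(−0.000176 × 250) = 0.95695
R(flow switch) = exp(−0.000214 × 250) = 0.94791
R(expansion valve) = exp(−0.000286 × 250) = 0.93100
R(control panel) = exp(−0.0000972 × 250) = 0.97599
Parallel (chiller compressor and flow switch): 1 − (1 − 0.95695)(1 − 0.94791) = 0.99776
Parallel (expansion valve and control panel): 1 − (1 − 0.93100)(1 − 0.97599) = 0.99834
Series (chilled-water pump, [0.99776], and [0.99834]): 0.95004 × 0.99776 × 0.99834 = 0.946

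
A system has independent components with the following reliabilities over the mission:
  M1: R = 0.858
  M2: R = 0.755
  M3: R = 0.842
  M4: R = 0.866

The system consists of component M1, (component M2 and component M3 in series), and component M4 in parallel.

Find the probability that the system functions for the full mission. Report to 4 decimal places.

Series (M2 and M3): 0.755000 × 0.842000 = 0.635710
Parallel (M1, [0.635710], and M4): 1 − (1 − 0.858000)(1 − 0.635710)(1 − 0.866000) = 0.9931

0.9931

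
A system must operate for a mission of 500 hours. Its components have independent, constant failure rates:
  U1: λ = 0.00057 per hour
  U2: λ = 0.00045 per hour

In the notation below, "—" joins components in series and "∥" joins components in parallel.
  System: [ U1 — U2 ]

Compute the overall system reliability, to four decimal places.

0.6005

R(U1) = exp(−0.00057 × 500) = 0.752014
R(U2) = exp(−0.00045 × 500) = 0.798516
Series (U1 and U2): 0.752014 × 0.798516 = 0.6005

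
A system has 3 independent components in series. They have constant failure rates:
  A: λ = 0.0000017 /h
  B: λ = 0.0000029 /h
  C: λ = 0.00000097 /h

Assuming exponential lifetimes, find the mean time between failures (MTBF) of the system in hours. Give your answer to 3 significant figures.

180000

Series of exponential components: λ_sys = Σ λ_i
λ_sys = 0.0000017 + 0.0000029 + 0.00000097 = 5.5700e-06 /h
MTBF = 1 / λ_sys = 180000 h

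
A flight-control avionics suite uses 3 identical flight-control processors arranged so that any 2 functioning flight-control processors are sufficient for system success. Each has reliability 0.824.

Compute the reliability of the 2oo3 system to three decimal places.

R = Σ_{i=2}^{3} C(3,i) p^i (1−p)^{3−i} with p = 0.824
C(3,2)·0.824^2·0.176^1 = 0.35850
C(3,3)·0.824^3·0.176^0 = 0.55948
Sum = 0.918

0.918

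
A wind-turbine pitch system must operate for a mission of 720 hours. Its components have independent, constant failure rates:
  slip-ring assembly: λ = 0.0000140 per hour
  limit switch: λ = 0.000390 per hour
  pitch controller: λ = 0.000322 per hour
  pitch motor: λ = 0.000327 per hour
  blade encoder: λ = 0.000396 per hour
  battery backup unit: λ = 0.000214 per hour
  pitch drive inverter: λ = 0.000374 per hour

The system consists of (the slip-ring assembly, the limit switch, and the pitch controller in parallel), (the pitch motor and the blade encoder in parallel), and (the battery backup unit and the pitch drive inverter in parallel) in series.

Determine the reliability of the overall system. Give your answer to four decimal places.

0.9155

R(slip-ring assembly) = exp(−0.0000140 × 720) = 0.989971
R(limit switch) = exp(−0.000390 × 720) = 0.755179
R(pitch controller) = exp(−0.000322 × 720) = 0.793073
R(pitch motor) = exp(−0.000327 × 720) = 0.790223
R(blade encoder) = exp(−0.000396 × 720) = 0.751924
R(battery backup unit) = exp(−0.000214 × 720) = 0.857203
R(pitch drive inverter) = exp(−0.000374 × 720) = 0.763929
Parallel (slip-ring assembly, limit switch, and pitch controller): 1 − (1 − 0.989971)(1 − 0.755179)(1 − 0.793073) = 0.999492
Parallel (pitch motor and blade encoder): 1 − (1 − 0.790223)(1 − 0.751924) = 0.947959
Parallel (battery backup unit and pitch drive inverter): 1 − (1 − 0.857203)(1 − 0.763929) = 0.966290
Series ([0.999492], [0.947959], and [0.966290]): 0.999492 × 0.947959 × 0.966290 = 0.9155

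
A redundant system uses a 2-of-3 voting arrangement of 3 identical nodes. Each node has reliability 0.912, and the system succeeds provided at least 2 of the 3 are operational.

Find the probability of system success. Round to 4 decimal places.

R = Σ_{i=2}^{3} C(3,i) p^i (1−p)^{3−i} with p = 0.912
C(3,2)·0.912^2·0.088^1 = 0.219580
C(3,3)·0.912^3·0.088^0 = 0.758551
Sum = 0.9781

0.9781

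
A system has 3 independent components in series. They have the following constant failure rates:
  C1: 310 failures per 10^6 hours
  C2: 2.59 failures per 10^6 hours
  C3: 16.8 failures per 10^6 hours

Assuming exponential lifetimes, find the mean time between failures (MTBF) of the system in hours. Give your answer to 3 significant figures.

3040

Series of exponential components: λ_sys = Σ λ_i
λ_sys = 0.000310 + 0.00000259 + 0.0000168 = 3.2939e-04 /h
MTBF = 1 / λ_sys = 3040 h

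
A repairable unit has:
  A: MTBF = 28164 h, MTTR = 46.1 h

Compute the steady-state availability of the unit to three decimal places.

0.998

A(A) = MTBF/(MTBF+MTTR) = 28164/(28164+46.1) = 0.998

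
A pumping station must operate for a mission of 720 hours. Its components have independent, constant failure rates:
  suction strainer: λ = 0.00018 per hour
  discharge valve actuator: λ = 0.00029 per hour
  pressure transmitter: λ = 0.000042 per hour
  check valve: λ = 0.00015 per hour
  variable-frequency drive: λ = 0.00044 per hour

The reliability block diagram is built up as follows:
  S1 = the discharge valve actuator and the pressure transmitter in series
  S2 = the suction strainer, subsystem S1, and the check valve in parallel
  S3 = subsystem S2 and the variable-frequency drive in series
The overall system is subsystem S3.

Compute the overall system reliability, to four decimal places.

0.7265

R(suction strainer) = exp(−0.00018 × 720) = 0.878447
R(discharge valve actuator) = exp(−0.00029 × 720) = 0.811558
R(pressure transmitter) = exp(−0.000042 × 720) = 0.970213
R(check valve) = exp(−0.00015 × 720) = 0.897628
R(variable-frequency drive) = exp(−0.00044 × 720) = 0.728476
Series (discharge valve actuator and pressure transmitter): 0.811558 × 0.970213 = 0.787384
Parallel (suction strainer, [0.787384], and check valve): 1 − (1 − 0.878447)(1 − 0.787384)(1 − 0.897628) = 0.997354
Series ([0.997354] and variable-frequency drive): 0.997354 × 0.728476 = 0.7265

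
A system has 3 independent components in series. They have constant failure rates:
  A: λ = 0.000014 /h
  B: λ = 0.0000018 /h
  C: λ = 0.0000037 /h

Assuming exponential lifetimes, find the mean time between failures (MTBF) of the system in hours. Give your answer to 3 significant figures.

Series of exponential components: λ_sys = Σ λ_i
λ_sys = 0.000014 + 0.0000018 + 0.0000037 = 1.9500e-05 /h
MTBF = 1 / λ_sys = 51300 h

51300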